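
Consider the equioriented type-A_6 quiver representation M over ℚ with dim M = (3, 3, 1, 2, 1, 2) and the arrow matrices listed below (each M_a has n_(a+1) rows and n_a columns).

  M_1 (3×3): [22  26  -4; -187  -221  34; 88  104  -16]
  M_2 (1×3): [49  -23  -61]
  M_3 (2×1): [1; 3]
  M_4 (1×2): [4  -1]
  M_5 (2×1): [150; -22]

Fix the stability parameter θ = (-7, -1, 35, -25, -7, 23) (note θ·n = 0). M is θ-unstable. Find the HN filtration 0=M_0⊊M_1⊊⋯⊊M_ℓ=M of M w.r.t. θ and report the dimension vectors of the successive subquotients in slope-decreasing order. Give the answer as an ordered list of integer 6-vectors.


Barcode: M ≅ I[1,1]^2, I[1,6], I[2,2]^2, I[4,4], I[6,6]. HN layers by μ_θ (5 steps, strictly decreasing):
  μ^(1)=23; μ^(2)=1; μ^(3)=-1; μ^(4)=-7; μ^(5)=-25

((0, 0, 0, 0, 0, 2); (0, 0, 1, 1, 1, 0); (0, 3, 0, 0, 0, 0); (3, 0, 0, 0, 0, 0); (0, 0, 0, 1, 0, 0))


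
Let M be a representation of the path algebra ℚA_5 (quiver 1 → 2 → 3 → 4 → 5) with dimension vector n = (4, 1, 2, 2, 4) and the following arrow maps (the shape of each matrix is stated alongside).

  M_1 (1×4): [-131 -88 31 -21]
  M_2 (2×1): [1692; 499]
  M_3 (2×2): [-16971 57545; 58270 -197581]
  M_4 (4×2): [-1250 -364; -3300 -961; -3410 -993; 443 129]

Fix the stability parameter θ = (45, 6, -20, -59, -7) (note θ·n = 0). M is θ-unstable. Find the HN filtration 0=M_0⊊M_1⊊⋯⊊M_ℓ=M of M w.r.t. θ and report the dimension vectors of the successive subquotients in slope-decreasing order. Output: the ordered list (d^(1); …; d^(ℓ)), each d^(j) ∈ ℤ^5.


Via rank(M_{q-1}∘⋯∘M_p): M ≅ I[1,1]^3, I[1,5], I[3,5], I[5,5]^2.
μ_θ-semistable layers: μ^(1)=45; μ^(2)=-7; μ^(3)=-79/2

((3, 0, 0, 0, 0); (1, 1, 1, 1, 4); (0, 0, 1, 1, 0))


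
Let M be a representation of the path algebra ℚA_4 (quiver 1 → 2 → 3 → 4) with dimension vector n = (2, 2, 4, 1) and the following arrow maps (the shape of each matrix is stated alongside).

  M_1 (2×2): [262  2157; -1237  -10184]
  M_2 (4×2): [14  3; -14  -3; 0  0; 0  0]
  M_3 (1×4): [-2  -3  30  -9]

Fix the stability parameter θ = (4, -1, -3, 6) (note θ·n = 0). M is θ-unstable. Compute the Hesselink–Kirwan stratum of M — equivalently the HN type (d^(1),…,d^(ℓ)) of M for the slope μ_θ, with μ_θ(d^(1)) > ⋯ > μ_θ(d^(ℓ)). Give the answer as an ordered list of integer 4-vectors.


Via rank(M_{q-1}∘⋯∘M_p): M ≅ I[1,2], I[1,4], I[3,3]^3.
μ_θ-semistable layers: μ^(1)=6; μ^(2)=3/2; μ^(3)=0; μ^(4)=-3

((0, 0, 0, 1); (1, 1, 0, 0); (1, 1, 1, 0); (0, 0, 3, 0))


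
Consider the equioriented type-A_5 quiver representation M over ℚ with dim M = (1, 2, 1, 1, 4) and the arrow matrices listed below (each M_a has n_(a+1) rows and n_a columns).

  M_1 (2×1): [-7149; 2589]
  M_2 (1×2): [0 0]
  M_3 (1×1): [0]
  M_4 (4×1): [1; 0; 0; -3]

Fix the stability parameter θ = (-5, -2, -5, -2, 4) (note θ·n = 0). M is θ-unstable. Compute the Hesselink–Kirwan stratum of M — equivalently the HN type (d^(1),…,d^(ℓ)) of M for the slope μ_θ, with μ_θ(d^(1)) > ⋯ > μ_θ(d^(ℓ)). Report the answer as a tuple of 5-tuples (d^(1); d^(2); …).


Barcode: M ≅ I[1,2], I[2,2], I[3,3], I[4,5], I[5,5]^3. HN layers by μ_θ (3 steps, strictly decreasing):
  μ^(1)=4; μ^(2)=-2; μ^(3)=-5

((0, 0, 0, 0, 4); (0, 2, 0, 1, 0); (1, 0, 1, 0, 0))


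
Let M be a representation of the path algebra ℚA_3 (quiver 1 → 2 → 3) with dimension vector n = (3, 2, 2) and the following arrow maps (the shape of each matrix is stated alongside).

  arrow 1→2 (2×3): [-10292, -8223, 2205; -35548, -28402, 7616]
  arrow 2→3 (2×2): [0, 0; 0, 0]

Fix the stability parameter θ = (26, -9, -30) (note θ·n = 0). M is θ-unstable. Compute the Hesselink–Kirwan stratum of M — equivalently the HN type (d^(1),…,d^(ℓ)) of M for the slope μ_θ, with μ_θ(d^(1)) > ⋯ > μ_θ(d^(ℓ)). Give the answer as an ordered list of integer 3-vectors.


Via rank(M_{q-1}∘⋯∘M_p): M ≅ I[1,1], I[1,2]^2, I[3,3]^2.
μ_θ-semistable layers: μ^(1)=26; μ^(2)=17/2; μ^(3)=-30

((1, 0, 0); (2, 2, 0); (0, 0, 2))


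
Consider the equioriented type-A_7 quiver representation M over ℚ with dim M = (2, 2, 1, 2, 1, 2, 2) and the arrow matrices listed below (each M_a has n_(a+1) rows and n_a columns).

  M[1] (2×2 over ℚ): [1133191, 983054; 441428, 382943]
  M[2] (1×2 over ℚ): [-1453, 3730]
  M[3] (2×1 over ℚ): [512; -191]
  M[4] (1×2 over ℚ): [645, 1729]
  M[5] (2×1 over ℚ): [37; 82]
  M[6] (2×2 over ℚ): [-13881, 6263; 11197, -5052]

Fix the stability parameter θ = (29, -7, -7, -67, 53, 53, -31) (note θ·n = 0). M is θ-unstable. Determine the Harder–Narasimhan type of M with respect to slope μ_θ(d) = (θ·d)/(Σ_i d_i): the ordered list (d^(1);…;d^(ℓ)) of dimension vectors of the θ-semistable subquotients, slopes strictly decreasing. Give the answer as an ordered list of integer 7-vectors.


Interval decomposition of M: I[1,2], I[1,7], I[4,4], I[6,7].
HN type (ℓ=4): μ^(1)=25; μ^(2)=11; μ^(3)=-13; μ^(4)=-67

((0, 0, 0, 0, 1, 1, 1); (1, 1, 0, 0, 0, 1, 1); (1, 1, 1, 1, 0, 0, 0); (0, 0, 0, 1, 0, 0, 0))


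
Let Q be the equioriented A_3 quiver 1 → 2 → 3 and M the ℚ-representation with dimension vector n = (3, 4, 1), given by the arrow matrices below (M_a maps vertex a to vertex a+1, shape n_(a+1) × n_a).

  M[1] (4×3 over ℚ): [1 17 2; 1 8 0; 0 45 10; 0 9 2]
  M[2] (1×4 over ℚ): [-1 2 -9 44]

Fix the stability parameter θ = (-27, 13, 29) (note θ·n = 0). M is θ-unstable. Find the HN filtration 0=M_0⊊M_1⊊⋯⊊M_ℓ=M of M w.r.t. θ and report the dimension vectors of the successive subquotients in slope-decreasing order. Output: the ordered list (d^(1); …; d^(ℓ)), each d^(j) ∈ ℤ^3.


Barcode: M ≅ I[1,1], I[1,2], I[1,3], I[2,2]^2. HN layers by μ_θ (3 steps, strictly decreasing):
  μ^(1)=29; μ^(2)=13; μ^(3)=-27

((0, 0, 1); (0, 4, 0); (3, 0, 0))


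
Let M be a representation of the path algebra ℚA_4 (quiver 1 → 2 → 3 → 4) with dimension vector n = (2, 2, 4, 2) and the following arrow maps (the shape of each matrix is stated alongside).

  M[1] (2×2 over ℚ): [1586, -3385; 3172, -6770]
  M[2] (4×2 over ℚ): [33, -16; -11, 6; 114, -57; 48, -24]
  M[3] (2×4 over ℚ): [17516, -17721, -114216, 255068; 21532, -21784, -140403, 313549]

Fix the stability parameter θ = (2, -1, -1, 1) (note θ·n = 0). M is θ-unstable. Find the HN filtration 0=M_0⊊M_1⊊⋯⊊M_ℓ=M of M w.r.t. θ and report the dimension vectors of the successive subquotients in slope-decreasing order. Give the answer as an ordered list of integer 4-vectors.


Interval decomposition of M: I[1,1], I[1,4], I[2,4], I[3,3]^2.
HN type (ℓ=4): μ^(1)=2; μ^(2)=1; μ^(3)=0; μ^(4)=-1

((1, 0, 0, 0); (0, 0, 0, 2); (1, 1, 1, 0); (0, 1, 3, 0))


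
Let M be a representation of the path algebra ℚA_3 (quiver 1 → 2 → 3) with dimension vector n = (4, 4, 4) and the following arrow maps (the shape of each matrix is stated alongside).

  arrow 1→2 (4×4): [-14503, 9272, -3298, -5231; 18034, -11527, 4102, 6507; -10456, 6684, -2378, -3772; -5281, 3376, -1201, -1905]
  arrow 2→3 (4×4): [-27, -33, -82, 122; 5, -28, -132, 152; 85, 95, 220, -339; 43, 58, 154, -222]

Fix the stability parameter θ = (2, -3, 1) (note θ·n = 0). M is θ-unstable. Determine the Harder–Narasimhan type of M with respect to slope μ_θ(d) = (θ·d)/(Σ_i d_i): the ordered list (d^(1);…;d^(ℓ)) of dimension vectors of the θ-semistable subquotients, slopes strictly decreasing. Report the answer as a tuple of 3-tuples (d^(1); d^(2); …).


Interval decomposition of M: I[1,1], I[1,3]^3, I[2,3].
HN type (ℓ=4): μ^(1)=2; μ^(2)=1; μ^(3)=-1/2; μ^(4)=-3

((1, 0, 0); (0, 0, 4); (3, 3, 0); (0, 1, 0))


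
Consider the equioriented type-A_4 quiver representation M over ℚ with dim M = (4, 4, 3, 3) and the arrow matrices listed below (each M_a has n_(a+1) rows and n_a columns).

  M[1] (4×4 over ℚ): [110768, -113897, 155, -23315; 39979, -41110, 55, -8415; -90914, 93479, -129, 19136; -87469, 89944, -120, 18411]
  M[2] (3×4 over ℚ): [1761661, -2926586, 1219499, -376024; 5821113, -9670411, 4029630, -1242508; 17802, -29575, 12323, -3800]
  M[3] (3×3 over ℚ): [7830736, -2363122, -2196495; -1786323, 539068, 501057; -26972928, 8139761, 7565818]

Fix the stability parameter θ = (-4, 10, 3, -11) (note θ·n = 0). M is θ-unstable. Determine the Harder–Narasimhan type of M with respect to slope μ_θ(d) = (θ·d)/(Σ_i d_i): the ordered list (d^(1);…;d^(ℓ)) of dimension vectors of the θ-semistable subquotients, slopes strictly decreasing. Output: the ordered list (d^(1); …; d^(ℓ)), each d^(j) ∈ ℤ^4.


Interval decomposition of M: I[1,2], I[1,4]^3.
HN type (ℓ=3): μ^(1)=10; μ^(2)=2/3; μ^(3)=-4

((0, 1, 0, 0); (0, 3, 3, 3); (4, 0, 0, 0))


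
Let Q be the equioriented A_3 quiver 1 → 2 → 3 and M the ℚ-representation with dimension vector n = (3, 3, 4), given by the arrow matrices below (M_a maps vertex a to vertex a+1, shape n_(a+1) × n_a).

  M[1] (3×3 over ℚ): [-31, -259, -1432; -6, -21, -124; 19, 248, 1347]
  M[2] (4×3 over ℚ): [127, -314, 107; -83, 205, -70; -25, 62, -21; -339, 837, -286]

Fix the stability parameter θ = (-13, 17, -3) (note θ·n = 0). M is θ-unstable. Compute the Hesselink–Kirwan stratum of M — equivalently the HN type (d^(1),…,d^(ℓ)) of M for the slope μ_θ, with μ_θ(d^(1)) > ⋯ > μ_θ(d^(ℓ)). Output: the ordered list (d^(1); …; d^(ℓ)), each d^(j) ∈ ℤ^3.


Interval decomposition of M: I[1,2], I[1,3]^2, I[3,3]^2.
HN type (ℓ=4): μ^(1)=17; μ^(2)=7; μ^(3)=-3; μ^(4)=-13

((0, 1, 0); (0, 2, 2); (0, 0, 2); (3, 0, 0))


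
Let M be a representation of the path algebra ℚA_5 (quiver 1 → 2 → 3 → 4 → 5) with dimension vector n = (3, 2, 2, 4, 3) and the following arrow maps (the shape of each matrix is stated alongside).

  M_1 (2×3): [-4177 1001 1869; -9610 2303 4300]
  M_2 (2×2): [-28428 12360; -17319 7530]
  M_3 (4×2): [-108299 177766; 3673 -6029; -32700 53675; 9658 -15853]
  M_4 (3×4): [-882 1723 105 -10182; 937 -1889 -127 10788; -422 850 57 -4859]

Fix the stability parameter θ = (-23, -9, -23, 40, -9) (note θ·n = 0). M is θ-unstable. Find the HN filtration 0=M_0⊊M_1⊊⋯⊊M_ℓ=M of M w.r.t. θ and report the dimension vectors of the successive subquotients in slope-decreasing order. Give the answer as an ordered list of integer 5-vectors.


Via rank(M_{q-1}∘⋯∘M_p): M ≅ I[1,1], I[1,2], I[1,5], I[3,5], I[4,4], I[4,5].
μ_θ-semistable layers: μ^(1)=40; μ^(2)=31/2; μ^(3)=-9; μ^(4)=-16; μ^(5)=-23

((0, 0, 0, 1, 0); (0, 0, 0, 3, 3); (0, 1, 0, 0, 0); (0, 1, 1, 0, 0); (3, 0, 1, 0, 0))


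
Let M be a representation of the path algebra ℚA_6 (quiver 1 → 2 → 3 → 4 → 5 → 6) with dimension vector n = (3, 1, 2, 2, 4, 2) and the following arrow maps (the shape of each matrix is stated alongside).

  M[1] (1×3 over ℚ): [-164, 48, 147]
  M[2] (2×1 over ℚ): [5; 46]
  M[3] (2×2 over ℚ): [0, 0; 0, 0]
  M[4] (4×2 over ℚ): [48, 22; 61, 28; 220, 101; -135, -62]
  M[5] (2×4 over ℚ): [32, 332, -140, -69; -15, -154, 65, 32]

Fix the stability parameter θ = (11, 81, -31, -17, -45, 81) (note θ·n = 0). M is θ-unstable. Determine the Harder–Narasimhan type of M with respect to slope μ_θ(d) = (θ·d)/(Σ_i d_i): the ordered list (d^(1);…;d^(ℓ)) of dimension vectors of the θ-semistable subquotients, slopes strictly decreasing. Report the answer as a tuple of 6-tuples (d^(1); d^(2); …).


Interval decomposition of M: I[1,1]^2, I[1,3], I[3,3], I[4,6]^2, I[5,5]^2.
HN type (ℓ=5): μ^(1)=81; μ^(2)=25; μ^(3)=11; μ^(4)=-31; μ^(5)=-45

((0, 0, 0, 0, 0, 2); (0, 1, 1, 0, 0, 0); (3, 0, 0, 0, 0, 0); (0, 0, 1, 2, 2, 0); (0, 0, 0, 0, 2, 0))


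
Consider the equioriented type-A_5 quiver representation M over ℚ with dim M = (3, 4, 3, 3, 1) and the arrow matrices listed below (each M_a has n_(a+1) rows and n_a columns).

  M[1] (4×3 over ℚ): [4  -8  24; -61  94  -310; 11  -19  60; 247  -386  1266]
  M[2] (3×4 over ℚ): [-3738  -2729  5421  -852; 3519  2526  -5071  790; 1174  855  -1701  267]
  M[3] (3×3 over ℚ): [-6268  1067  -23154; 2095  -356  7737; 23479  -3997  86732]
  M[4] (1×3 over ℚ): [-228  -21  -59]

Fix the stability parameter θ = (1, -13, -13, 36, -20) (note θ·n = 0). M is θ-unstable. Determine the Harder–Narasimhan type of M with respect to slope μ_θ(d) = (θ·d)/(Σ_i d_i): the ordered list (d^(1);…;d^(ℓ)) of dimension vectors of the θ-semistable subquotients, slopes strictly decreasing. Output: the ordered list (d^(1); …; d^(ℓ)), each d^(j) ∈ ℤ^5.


Interval decomposition of M: I[1,1], I[1,4], I[1,5], I[2,2], I[2,4].
HN type (ℓ=5): μ^(1)=36; μ^(2)=8; μ^(3)=1; μ^(4)=-25/3; μ^(5)=-13

((0, 0, 0, 2, 0); (0, 0, 0, 1, 1); (1, 0, 0, 0, 0); (2, 2, 2, 0, 0); (0, 2, 1, 0, 0))


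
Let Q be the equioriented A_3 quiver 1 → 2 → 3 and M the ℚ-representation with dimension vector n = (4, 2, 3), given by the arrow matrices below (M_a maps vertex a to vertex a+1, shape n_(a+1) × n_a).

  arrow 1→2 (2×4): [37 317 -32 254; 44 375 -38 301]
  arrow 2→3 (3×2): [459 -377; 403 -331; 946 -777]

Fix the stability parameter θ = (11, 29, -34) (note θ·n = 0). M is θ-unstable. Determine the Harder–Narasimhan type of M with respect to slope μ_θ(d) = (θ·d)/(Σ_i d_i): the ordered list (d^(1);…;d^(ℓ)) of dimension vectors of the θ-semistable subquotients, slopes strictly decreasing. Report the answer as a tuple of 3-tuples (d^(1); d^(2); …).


Via rank(M_{q-1}∘⋯∘M_p): M ≅ I[1,1]^2, I[1,3]^2, I[3,3].
μ_θ-semistable layers: μ^(1)=11; μ^(2)=2; μ^(3)=-34

((2, 0, 0); (2, 2, 2); (0, 0, 1))


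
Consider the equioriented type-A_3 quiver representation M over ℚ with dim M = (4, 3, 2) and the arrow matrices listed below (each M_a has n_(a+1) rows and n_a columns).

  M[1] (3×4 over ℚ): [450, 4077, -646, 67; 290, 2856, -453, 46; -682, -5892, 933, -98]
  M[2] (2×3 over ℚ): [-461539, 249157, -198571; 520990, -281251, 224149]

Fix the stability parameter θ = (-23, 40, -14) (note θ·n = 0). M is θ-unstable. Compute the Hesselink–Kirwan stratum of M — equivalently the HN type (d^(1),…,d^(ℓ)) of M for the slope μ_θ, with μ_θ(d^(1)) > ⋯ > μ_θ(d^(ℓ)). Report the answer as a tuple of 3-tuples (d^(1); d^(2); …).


Barcode: M ≅ I[1,1]^2, I[1,2], I[1,3], I[2,3]. HN layers by μ_θ (3 steps, strictly decreasing):
  μ^(1)=40; μ^(2)=13; μ^(3)=-23

((0, 1, 0); (0, 2, 2); (4, 0, 0))


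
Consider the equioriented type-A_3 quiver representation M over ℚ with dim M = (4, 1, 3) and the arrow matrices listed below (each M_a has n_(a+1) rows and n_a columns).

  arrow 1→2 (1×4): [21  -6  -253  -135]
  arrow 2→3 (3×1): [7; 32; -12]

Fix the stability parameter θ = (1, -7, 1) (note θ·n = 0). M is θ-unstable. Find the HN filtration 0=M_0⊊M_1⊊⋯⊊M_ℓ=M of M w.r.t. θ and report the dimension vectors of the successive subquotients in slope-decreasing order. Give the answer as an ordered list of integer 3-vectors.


Barcode: M ≅ I[1,1]^3, I[1,3], I[3,3]^2. HN layers by μ_θ (2 steps, strictly decreasing):
  μ^(1)=1; μ^(2)=-3

((3, 0, 3); (1, 1, 0))


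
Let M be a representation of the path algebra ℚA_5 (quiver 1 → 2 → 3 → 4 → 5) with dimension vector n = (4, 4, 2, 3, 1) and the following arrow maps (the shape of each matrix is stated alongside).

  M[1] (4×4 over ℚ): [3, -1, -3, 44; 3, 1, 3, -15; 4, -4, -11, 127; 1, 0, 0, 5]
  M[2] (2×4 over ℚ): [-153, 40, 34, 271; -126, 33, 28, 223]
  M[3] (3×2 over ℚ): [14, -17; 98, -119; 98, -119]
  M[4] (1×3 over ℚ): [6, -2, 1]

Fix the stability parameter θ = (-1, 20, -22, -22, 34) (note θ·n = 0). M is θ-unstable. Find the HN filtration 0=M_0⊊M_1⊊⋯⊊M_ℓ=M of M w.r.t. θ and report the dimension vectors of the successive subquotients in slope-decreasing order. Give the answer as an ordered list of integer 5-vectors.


Barcode: M ≅ I[1,2]^2, I[1,3], I[1,5], I[4,4]^2. HN layers by μ_θ (5 steps, strictly decreasing):
  μ^(1)=34; μ^(2)=20; μ^(3)=-1; μ^(4)=-25/4; μ^(5)=-22

((0, 0, 0, 0, 1); (0, 2, 0, 0, 0); (3, 1, 1, 0, 0); (1, 1, 1, 1, 0); (0, 0, 0, 2, 0))


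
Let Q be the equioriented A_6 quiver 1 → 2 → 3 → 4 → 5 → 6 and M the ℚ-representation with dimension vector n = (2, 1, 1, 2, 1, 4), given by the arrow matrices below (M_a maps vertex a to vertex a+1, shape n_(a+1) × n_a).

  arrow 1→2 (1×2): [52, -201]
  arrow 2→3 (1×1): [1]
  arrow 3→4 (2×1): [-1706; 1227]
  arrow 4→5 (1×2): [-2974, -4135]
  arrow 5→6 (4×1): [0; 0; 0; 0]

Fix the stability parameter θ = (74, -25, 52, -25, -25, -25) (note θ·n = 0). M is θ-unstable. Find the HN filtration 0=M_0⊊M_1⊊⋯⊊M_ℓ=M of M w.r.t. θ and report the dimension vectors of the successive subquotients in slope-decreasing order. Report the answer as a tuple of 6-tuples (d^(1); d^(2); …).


Via rank(M_{q-1}∘⋯∘M_p): M ≅ I[1,1], I[1,5], I[4,4], I[6,6]^4.
μ_θ-semistable layers: μ^(1)=74; μ^(2)=51/5; μ^(3)=-25

((1, 0, 0, 0, 0, 0); (1, 1, 1, 1, 1, 0); (0, 0, 0, 1, 0, 4))


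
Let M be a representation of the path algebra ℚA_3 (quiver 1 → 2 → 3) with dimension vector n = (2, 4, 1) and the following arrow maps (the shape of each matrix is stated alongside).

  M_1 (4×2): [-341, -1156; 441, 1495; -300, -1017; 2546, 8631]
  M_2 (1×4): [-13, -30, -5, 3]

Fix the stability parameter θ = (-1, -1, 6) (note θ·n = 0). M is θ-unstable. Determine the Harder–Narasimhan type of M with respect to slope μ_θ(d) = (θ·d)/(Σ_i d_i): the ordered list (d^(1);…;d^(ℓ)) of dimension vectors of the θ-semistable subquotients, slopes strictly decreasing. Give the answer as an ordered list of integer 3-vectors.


Interval decomposition of M: I[1,2], I[1,3], I[2,2]^2.
HN type (ℓ=2): μ^(1)=6; μ^(2)=-1

((0, 0, 1); (2, 4, 0))


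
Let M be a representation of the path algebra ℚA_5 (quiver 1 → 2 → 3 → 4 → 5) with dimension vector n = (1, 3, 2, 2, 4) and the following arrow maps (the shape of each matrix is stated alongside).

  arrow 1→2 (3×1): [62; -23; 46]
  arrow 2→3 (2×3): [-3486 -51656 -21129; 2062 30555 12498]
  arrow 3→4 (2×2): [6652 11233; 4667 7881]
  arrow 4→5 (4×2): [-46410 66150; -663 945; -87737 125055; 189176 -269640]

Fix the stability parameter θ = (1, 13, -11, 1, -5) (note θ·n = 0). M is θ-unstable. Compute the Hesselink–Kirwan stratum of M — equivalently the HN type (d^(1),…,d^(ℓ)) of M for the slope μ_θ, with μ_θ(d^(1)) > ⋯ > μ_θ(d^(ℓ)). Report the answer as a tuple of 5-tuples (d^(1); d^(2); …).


Via rank(M_{q-1}∘⋯∘M_p): M ≅ I[1,4], I[2,2], I[2,5], I[5,5]^3.
μ_θ-semistable layers: μ^(1)=13; μ^(2)=1; μ^(3)=-1/2; μ^(4)=-5

((0, 1, 0, 0, 0); (1, 1, 1, 1, 0); (0, 1, 1, 1, 1); (0, 0, 0, 0, 3))


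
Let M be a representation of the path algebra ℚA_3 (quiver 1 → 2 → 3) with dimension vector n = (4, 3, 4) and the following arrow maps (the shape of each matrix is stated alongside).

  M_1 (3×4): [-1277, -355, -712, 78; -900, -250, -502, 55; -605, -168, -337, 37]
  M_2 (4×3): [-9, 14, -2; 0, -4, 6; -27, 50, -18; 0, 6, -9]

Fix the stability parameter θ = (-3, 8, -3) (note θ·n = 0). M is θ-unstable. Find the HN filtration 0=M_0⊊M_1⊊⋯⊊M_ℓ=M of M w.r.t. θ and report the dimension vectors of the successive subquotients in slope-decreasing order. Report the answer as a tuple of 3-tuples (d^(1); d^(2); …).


Barcode: M ≅ I[1,1], I[1,2], I[1,3]^2, I[3,3]^2. HN layers by μ_θ (3 steps, strictly decreasing):
  μ^(1)=8; μ^(2)=5/2; μ^(3)=-3

((0, 1, 0); (0, 2, 2); (4, 0, 2))


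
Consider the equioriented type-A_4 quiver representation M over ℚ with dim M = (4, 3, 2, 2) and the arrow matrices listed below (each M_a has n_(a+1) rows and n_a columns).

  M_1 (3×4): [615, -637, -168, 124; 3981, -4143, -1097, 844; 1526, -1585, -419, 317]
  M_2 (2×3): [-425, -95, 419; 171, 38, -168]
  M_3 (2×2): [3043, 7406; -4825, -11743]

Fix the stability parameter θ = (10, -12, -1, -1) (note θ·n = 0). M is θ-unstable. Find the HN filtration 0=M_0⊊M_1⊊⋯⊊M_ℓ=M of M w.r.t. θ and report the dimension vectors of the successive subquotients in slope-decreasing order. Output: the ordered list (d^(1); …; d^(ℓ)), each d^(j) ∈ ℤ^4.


Barcode: M ≅ I[1,1], I[1,2], I[1,4]^2. HN layers by μ_θ (2 steps, strictly decreasing):
  μ^(1)=10; μ^(2)=-1

((1, 0, 0, 0); (3, 3, 2, 2))


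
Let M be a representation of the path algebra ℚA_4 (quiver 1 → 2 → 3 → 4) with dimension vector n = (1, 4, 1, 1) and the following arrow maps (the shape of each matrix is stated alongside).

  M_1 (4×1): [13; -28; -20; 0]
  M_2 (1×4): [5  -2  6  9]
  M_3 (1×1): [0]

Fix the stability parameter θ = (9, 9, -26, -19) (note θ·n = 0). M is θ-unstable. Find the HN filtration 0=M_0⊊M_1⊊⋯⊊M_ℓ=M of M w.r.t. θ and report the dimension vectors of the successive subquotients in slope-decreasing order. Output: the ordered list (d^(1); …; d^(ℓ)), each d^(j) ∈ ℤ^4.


Barcode: M ≅ I[1,3], I[2,2]^3, I[4,4]. HN layers by μ_θ (3 steps, strictly decreasing):
  μ^(1)=9; μ^(2)=-8/3; μ^(3)=-19

((0, 3, 0, 0); (1, 1, 1, 0); (0, 0, 0, 1))


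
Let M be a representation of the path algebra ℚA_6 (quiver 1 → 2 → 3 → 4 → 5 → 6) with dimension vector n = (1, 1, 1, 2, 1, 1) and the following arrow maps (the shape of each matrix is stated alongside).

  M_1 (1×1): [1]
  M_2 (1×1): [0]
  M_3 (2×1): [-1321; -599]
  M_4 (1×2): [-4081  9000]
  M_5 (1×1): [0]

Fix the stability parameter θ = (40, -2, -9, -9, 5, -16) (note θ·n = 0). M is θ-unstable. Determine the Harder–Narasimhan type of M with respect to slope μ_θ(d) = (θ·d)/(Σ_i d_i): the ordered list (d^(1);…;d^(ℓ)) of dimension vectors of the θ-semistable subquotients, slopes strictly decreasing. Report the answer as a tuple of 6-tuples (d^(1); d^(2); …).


Barcode: M ≅ I[1,2], I[3,5], I[4,4], I[6,6]. HN layers by μ_θ (4 steps, strictly decreasing):
  μ^(1)=19; μ^(2)=5; μ^(3)=-9; μ^(4)=-16

((1, 1, 0, 0, 0, 0); (0, 0, 0, 0, 1, 0); (0, 0, 1, 2, 0, 0); (0, 0, 0, 0, 0, 1))


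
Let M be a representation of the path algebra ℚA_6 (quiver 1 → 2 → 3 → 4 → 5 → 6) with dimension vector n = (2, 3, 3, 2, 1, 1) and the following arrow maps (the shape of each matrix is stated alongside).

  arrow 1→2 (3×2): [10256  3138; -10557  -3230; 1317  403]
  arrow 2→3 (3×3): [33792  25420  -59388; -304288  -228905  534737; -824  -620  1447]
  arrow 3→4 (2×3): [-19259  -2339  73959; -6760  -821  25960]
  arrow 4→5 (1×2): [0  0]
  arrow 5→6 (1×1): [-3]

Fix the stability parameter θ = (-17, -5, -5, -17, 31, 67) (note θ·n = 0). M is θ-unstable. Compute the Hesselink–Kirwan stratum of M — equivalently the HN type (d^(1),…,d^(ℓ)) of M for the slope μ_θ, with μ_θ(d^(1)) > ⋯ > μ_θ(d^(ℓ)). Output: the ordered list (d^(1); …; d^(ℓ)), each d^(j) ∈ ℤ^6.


Interval decomposition of M: I[1,4]^2, I[2,2], I[3,3], I[5,6].
HN type (ℓ=5): μ^(1)=67; μ^(2)=31; μ^(3)=-5; μ^(4)=-9; μ^(5)=-17

((0, 0, 0, 0, 0, 1); (0, 0, 0, 0, 1, 0); (0, 1, 1, 0, 0, 0); (0, 2, 2, 2, 0, 0); (2, 0, 0, 0, 0, 0))


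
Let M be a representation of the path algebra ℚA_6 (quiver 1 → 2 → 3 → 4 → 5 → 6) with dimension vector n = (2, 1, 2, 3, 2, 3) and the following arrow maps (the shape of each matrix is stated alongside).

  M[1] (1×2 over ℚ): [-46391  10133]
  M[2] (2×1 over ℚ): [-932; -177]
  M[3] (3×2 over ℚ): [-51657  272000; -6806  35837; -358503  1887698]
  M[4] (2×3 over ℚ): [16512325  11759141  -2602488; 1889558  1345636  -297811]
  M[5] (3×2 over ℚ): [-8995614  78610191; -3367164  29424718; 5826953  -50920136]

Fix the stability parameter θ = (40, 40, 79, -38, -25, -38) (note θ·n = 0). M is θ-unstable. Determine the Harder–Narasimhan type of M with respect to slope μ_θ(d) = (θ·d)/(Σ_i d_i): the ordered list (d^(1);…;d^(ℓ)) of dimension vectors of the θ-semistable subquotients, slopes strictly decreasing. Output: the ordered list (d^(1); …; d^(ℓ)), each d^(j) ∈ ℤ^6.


Via rank(M_{q-1}∘⋯∘M_p): M ≅ I[1,1], I[1,6], I[3,6], I[4,4], I[6,6].
μ_θ-semistable layers: μ^(1)=40; μ^(2)=29/3; μ^(3)=-11/2; μ^(4)=-38

((1, 0, 0, 0, 0, 0); (1, 1, 1, 1, 1, 1); (0, 0, 1, 1, 1, 1); (0, 0, 0, 1, 0, 1))


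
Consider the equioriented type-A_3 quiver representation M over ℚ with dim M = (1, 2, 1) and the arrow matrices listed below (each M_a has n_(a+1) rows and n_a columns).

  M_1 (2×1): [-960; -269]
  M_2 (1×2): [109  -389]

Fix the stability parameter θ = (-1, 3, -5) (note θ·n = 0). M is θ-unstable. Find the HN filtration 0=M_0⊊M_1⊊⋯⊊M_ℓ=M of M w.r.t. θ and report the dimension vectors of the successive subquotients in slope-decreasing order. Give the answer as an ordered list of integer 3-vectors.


Interval decomposition of M: I[1,3], I[2,2].
HN type (ℓ=2): μ^(1)=3; μ^(2)=-1

((0, 1, 0); (1, 1, 1))


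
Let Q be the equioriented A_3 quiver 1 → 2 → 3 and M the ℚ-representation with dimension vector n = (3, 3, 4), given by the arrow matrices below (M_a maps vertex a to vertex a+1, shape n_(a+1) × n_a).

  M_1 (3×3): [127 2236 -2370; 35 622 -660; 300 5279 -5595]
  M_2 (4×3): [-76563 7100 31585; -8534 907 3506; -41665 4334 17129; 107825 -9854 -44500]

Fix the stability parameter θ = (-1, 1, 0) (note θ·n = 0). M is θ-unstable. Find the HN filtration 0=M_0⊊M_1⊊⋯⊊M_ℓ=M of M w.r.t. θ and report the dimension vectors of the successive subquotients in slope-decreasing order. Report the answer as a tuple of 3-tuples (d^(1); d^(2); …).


Via rank(M_{q-1}∘⋯∘M_p): M ≅ I[1,1], I[1,3]^2, I[2,3], I[3,3].
μ_θ-semistable layers: μ^(1)=1/2; μ^(2)=0; μ^(3)=-1

((0, 3, 3); (0, 0, 1); (3, 0, 0))


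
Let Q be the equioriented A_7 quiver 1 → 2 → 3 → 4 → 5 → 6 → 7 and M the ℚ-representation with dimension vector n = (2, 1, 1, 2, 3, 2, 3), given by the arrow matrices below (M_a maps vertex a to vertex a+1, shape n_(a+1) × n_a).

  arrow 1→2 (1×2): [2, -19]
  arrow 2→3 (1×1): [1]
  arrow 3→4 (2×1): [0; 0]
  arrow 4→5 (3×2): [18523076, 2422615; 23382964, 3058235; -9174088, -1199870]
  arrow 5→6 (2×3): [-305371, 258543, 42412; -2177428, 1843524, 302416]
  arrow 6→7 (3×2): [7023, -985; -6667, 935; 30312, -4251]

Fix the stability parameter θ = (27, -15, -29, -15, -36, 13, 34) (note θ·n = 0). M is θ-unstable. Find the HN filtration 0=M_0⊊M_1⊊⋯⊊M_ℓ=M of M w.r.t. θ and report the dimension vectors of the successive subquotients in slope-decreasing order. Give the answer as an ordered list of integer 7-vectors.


Interval decomposition of M: I[1,1], I[1,3], I[4,4], I[4,5], I[5,5], I[5,7], I[6,7], I[7,7].
HN type (ℓ=7): μ^(1)=34; μ^(2)=27; μ^(3)=13; μ^(4)=-17/3; μ^(5)=-15; μ^(6)=-51/2; μ^(7)=-36

((0, 0, 0, 0, 0, 0, 3); (1, 0, 0, 0, 0, 0, 0); (0, 0, 0, 0, 0, 2, 0); (1, 1, 1, 0, 0, 0, 0); (0, 0, 0, 1, 0, 0, 0); (0, 0, 0, 1, 1, 0, 0); (0, 0, 0, 0, 2, 0, 0))


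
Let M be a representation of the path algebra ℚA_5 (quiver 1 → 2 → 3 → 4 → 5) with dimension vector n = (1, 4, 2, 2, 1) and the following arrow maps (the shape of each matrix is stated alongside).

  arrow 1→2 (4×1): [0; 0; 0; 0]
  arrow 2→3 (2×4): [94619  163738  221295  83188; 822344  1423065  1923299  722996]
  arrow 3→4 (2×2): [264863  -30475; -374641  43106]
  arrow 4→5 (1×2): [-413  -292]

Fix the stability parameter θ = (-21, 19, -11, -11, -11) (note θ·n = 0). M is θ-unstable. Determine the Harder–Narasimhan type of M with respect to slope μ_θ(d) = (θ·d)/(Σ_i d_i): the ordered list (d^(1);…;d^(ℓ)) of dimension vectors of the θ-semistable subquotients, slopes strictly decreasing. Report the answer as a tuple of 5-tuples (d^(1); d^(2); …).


Barcode: M ≅ I[1,1], I[2,2]^2, I[2,4], I[2,5]. HN layers by μ_θ (4 steps, strictly decreasing):
  μ^(1)=19; μ^(2)=-1; μ^(3)=-7/2; μ^(4)=-21

((0, 2, 0, 0, 0); (0, 1, 1, 1, 0); (0, 1, 1, 1, 1); (1, 0, 0, 0, 0))


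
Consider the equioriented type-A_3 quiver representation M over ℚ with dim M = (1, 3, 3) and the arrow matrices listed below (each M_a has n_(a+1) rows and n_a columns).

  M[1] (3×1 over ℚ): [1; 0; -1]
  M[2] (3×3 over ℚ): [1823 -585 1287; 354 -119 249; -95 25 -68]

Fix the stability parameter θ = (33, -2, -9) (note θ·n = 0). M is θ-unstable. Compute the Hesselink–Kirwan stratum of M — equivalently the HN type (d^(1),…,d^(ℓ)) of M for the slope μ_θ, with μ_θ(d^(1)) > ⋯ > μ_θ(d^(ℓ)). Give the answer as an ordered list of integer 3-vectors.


Interval decomposition of M: I[1,3], I[2,3]^2.
HN type (ℓ=2): μ^(1)=22/3; μ^(2)=-11/2

((1, 1, 1); (0, 2, 2))


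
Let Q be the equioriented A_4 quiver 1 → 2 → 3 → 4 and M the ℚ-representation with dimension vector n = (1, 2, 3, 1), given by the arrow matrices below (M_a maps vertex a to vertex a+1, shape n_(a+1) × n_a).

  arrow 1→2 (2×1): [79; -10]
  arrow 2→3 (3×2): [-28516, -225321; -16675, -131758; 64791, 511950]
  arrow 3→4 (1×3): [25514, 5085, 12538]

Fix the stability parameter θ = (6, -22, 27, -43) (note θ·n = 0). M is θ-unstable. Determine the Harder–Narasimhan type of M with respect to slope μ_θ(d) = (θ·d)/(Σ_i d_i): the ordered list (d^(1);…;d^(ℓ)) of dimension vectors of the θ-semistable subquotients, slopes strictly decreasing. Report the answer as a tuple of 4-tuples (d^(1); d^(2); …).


Via rank(M_{q-1}∘⋯∘M_p): M ≅ I[1,4], I[2,3], I[3,3].
μ_θ-semistable layers: μ^(1)=27; μ^(2)=-8; μ^(3)=-22

((0, 0, 2, 0); (1, 1, 1, 1); (0, 1, 0, 0))


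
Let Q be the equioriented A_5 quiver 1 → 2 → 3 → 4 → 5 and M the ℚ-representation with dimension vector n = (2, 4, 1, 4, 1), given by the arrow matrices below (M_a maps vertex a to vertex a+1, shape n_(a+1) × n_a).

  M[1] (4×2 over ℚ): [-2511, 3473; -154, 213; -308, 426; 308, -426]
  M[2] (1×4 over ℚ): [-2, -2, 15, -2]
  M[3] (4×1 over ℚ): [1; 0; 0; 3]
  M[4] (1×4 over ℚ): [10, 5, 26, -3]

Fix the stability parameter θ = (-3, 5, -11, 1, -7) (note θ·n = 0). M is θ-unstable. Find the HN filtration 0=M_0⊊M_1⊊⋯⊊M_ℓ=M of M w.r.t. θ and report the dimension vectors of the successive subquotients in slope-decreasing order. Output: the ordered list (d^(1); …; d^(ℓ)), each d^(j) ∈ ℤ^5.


Interval decomposition of M: I[1,2], I[1,5], I[2,2]^2, I[4,4]^3.
HN type (ℓ=3): μ^(1)=5; μ^(2)=1; μ^(3)=-3

((0, 3, 0, 0, 0); (0, 0, 0, 3, 0); (2, 1, 1, 1, 1))


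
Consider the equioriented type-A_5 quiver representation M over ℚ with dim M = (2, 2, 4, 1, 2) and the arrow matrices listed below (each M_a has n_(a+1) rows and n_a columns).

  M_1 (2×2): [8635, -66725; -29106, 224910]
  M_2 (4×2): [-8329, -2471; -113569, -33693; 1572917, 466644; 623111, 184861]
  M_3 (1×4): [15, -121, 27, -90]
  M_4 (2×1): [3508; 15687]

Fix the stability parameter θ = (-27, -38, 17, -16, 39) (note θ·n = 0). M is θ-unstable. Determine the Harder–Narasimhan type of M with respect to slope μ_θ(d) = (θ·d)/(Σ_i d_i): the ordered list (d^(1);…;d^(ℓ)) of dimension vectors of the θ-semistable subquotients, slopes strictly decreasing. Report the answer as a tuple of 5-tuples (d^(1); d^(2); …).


Barcode: M ≅ I[1,1], I[1,5], I[2,3], I[3,3]^2, I[5,5]. HN layers by μ_θ (6 steps, strictly decreasing):
  μ^(1)=39; μ^(2)=17; μ^(3)=1/2; μ^(4)=-27; μ^(5)=-65/2; μ^(6)=-38

((0, 0, 0, 0, 2); (0, 0, 3, 0, 0); (0, 0, 1, 1, 0); (1, 0, 0, 0, 0); (1, 1, 0, 0, 0); (0, 1, 0, 0, 0))


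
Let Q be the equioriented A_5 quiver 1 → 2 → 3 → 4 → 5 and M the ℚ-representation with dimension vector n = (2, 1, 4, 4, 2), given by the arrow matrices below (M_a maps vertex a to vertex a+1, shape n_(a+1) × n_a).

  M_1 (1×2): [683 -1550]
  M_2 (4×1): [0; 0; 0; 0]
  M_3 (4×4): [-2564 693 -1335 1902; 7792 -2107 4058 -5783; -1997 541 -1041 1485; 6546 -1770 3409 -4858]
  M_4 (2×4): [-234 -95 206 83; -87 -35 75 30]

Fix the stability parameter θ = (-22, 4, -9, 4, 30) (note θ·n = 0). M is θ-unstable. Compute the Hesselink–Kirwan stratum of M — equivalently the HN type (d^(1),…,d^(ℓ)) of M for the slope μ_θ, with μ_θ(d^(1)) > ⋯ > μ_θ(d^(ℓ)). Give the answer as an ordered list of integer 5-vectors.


Via rank(M_{q-1}∘⋯∘M_p): M ≅ I[1,1], I[1,2], I[3,4]^2, I[3,5]^2.
μ_θ-semistable layers: μ^(1)=30; μ^(2)=4; μ^(3)=-9; μ^(4)=-22

((0, 0, 0, 0, 2); (0, 1, 0, 4, 0); (0, 0, 4, 0, 0); (2, 0, 0, 0, 0))


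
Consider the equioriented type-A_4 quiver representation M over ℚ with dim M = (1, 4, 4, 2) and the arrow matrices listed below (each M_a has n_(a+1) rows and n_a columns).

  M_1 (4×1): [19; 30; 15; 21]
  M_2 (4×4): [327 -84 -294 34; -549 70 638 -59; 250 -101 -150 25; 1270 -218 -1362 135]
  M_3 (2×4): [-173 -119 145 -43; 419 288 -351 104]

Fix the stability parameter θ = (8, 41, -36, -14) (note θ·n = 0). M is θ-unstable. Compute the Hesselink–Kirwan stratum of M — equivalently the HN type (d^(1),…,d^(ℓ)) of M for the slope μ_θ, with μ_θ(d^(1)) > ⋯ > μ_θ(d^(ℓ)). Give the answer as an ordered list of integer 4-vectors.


Via rank(M_{q-1}∘⋯∘M_p): M ≅ I[1,4], I[2,3]^2, I[2,4].
μ_θ-semistable layers: μ^(1)=5/2; μ^(2)=-1/4; μ^(3)=-3

((0, 2, 2, 0); (1, 1, 1, 1); (0, 1, 1, 1))


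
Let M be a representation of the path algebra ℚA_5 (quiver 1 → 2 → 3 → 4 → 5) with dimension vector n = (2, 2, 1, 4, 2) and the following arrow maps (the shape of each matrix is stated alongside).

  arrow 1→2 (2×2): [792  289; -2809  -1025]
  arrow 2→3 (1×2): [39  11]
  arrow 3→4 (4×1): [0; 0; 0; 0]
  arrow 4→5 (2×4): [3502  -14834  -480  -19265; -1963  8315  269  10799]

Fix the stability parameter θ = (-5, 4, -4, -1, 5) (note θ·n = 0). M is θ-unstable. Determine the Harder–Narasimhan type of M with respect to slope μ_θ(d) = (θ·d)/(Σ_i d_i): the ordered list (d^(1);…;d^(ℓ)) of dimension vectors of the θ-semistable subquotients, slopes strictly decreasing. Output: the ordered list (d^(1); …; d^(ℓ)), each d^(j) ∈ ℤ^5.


Via rank(M_{q-1}∘⋯∘M_p): M ≅ I[1,2], I[1,3], I[4,4]^2, I[4,5]^2.
μ_θ-semistable layers: μ^(1)=5; μ^(2)=4; μ^(3)=0; μ^(4)=-1; μ^(5)=-5

((0, 0, 0, 0, 2); (0, 1, 0, 0, 0); (0, 1, 1, 0, 0); (0, 0, 0, 4, 0); (2, 0, 0, 0, 0))


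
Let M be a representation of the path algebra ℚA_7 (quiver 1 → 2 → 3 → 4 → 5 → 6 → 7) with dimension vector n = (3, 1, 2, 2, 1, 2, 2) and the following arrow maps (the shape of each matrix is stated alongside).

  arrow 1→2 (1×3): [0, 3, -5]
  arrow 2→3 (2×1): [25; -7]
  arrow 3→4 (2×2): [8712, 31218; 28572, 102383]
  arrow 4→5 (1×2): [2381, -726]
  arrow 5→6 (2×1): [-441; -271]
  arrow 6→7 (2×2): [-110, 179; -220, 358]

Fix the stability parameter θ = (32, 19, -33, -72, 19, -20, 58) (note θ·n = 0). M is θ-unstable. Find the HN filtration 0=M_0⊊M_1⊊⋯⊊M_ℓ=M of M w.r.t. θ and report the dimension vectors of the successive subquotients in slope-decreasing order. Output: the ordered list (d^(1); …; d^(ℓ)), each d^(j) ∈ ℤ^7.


Interval decomposition of M: I[1,1]^2, I[1,4], I[3,3], I[4,7], I[6,6], I[7,7].
HN type (ℓ=7): μ^(1)=58; μ^(2)=32; μ^(3)=-1/2; μ^(4)=-27/2; μ^(5)=-20; μ^(6)=-33; μ^(7)=-72

((0, 0, 0, 0, 0, 0, 2); (2, 0, 0, 0, 0, 0, 0); (0, 0, 0, 0, 1, 1, 0); (1, 1, 1, 1, 0, 0, 0); (0, 0, 0, 0, 0, 1, 0); (0, 0, 1, 0, 0, 0, 0); (0, 0, 0, 1, 0, 0, 0))


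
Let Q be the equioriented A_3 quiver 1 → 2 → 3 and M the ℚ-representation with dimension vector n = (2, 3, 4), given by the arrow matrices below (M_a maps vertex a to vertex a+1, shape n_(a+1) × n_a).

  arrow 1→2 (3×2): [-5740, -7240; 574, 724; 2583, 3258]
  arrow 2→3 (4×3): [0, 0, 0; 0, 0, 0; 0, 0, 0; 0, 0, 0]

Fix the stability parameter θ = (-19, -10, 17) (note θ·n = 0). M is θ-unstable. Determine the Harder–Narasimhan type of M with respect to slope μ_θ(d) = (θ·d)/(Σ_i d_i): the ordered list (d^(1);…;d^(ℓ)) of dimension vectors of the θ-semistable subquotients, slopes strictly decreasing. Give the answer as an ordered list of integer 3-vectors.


Barcode: M ≅ I[1,1], I[1,2], I[2,2]^2, I[3,3]^4. HN layers by μ_θ (3 steps, strictly decreasing):
  μ^(1)=17; μ^(2)=-10; μ^(3)=-19

((0, 0, 4); (0, 3, 0); (2, 0, 0))


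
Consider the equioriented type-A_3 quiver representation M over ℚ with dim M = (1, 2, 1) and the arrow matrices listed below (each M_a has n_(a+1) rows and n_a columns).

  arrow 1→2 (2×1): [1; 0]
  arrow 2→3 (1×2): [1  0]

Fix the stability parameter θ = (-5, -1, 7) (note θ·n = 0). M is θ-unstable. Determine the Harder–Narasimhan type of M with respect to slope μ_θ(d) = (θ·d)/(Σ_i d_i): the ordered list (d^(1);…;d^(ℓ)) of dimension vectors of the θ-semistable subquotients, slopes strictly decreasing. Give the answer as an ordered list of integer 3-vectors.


Interval decomposition of M: I[1,3], I[2,2].
HN type (ℓ=3): μ^(1)=7; μ^(2)=-1; μ^(3)=-5

((0, 0, 1); (0, 2, 0); (1, 0, 0))


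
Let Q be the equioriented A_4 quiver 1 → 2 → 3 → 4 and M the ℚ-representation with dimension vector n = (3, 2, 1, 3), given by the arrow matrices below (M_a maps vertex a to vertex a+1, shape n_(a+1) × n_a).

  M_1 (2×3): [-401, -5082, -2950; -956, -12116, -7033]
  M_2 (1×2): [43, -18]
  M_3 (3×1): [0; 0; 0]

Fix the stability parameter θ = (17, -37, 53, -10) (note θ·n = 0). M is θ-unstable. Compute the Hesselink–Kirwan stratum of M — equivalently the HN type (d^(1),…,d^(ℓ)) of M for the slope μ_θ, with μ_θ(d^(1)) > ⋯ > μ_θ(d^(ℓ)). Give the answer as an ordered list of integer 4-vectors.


Barcode: M ≅ I[1,1], I[1,2], I[1,3], I[4,4]^3. HN layers by μ_θ (3 steps, strictly decreasing):
  μ^(1)=53; μ^(2)=17; μ^(3)=-10

((0, 0, 1, 0); (1, 0, 0, 0); (2, 2, 0, 3))


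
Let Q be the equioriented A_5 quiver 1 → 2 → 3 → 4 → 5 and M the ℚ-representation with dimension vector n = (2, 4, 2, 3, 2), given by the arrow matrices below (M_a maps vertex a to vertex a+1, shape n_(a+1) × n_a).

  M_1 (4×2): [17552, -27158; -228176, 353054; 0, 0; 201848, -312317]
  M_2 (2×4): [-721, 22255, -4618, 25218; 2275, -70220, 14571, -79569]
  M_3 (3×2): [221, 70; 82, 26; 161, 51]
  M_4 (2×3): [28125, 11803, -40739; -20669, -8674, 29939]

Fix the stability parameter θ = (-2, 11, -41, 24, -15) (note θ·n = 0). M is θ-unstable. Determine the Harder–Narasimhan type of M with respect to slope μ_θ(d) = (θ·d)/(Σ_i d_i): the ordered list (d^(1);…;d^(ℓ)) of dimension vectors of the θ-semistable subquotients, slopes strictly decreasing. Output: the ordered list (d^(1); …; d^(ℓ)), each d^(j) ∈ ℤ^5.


Via rank(M_{q-1}∘⋯∘M_p): M ≅ I[1,1], I[1,5], I[2,2]^2, I[2,5], I[4,4].
μ_θ-semistable layers: μ^(1)=24; μ^(2)=11; μ^(3)=9/2; μ^(4)=-2; μ^(5)=-32/3; μ^(6)=-15

((0, 0, 0, 1, 0); (0, 2, 0, 0, 0); (0, 0, 0, 2, 2); (1, 0, 0, 0, 0); (1, 1, 1, 0, 0); (0, 1, 1, 0, 0))


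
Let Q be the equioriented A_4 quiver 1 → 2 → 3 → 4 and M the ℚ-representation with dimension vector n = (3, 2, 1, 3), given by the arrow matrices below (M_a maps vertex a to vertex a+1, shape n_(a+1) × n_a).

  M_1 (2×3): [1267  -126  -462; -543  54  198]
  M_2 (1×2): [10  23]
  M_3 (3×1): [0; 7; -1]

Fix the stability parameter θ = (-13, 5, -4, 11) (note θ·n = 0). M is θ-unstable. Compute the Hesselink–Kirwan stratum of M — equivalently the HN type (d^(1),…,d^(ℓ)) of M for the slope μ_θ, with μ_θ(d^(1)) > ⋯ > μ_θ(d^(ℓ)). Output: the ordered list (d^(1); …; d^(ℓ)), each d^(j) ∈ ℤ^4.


Via rank(M_{q-1}∘⋯∘M_p): M ≅ I[1,1]^2, I[1,4], I[2,2], I[4,4]^2.
μ_θ-semistable layers: μ^(1)=11; μ^(2)=5; μ^(3)=1/2; μ^(4)=-13

((0, 0, 0, 3); (0, 1, 0, 0); (0, 1, 1, 0); (3, 0, 0, 0))


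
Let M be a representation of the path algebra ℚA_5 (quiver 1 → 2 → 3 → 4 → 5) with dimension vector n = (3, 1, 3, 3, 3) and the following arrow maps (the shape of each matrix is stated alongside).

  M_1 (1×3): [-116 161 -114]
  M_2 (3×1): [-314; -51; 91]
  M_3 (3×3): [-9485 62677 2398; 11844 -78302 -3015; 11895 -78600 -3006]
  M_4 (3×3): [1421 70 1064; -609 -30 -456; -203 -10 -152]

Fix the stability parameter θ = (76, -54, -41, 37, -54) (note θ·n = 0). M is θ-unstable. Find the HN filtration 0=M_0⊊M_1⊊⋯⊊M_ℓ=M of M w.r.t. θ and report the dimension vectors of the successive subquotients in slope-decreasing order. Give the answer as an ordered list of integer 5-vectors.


Via rank(M_{q-1}∘⋯∘M_p): M ≅ I[1,1]^2, I[1,5], I[3,4]^2, I[5,5]^2.
μ_θ-semistable layers: μ^(1)=76; μ^(2)=37; μ^(3)=-36/5; μ^(4)=-41; μ^(5)=-54

((2, 0, 0, 0, 0); (0, 0, 0, 2, 0); (1, 1, 1, 1, 1); (0, 0, 2, 0, 0); (0, 0, 0, 0, 2))
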